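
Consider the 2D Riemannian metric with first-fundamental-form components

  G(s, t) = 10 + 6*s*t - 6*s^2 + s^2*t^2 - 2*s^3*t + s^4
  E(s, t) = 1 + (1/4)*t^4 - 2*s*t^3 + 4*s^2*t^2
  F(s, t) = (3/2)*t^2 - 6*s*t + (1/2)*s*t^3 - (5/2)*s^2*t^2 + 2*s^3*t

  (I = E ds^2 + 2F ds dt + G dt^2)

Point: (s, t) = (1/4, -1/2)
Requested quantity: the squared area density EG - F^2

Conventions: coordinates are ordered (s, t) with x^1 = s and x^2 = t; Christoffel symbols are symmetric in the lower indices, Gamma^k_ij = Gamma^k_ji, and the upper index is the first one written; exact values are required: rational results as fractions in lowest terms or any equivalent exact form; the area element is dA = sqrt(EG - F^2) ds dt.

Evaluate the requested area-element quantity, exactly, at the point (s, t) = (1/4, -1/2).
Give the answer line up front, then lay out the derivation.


Answer: EG - F^2 = 2317/256

E = 73/64, F = 135/128, G = 2281/256; EG - F^2 = 2317/256


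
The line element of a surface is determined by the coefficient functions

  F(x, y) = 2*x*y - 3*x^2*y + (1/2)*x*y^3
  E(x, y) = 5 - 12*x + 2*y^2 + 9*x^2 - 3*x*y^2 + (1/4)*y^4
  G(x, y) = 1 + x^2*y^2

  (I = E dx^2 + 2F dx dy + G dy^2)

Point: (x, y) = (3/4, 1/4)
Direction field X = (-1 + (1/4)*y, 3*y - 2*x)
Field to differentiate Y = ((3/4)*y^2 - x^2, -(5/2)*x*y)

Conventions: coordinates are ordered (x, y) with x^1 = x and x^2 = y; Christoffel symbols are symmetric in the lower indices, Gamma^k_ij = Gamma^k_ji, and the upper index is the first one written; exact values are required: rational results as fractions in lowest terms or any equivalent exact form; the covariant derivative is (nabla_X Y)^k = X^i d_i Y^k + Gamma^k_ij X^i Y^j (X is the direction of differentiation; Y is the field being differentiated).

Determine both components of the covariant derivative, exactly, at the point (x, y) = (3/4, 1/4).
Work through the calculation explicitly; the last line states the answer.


E = 1073/1024, F = -21/512, G = 265/256 at the point
E_x = 21/16, E_y = -7/64, F_x = -79/128, F_y = -15/128, G_x = 3/32, G_y = 9/32
EG - F^2 = 1109/1024;  g^inv = (1024/1109) * [[265/256, 21/512], [21/512, 1073/1024]]
first-kind symbols [ij,l] = (1/2)(d_i g_jl + d_j g_il - d_l g_ij): [xx,x] = E_x/2 = 21/32, [xx,y] = F_x - E_y/2 = -9/16, [xy,x] = E_y/2 = -7/128, [xy,y] = G_x/2 = 3/64, [yy,x] = F_y - G_x/2 = -21/128, [yy,y] = G_y/2 = 9/64
Gamma^x_ij = (G*[ij,x] - F*[ij,y])/(EG - F^2), Gamma^y_ij = (E*[ij,y] - F*[ij,x])/(EG - F^2)
Gamma_xxx = 672/1109, Gamma_xxy = -56/1109, Gamma_xyy = -168/1109, Gamma_yxx = -576/1109, Gamma_yxy = 48/1109, Gamma_yyy = 144/1109
X = (-15/16, -3/4), Y = (-33/64, -15/32) at the point

Answer: (nabla_X Y)^x = 93897/70976, (nabla_X Y)^y = 258711/141952


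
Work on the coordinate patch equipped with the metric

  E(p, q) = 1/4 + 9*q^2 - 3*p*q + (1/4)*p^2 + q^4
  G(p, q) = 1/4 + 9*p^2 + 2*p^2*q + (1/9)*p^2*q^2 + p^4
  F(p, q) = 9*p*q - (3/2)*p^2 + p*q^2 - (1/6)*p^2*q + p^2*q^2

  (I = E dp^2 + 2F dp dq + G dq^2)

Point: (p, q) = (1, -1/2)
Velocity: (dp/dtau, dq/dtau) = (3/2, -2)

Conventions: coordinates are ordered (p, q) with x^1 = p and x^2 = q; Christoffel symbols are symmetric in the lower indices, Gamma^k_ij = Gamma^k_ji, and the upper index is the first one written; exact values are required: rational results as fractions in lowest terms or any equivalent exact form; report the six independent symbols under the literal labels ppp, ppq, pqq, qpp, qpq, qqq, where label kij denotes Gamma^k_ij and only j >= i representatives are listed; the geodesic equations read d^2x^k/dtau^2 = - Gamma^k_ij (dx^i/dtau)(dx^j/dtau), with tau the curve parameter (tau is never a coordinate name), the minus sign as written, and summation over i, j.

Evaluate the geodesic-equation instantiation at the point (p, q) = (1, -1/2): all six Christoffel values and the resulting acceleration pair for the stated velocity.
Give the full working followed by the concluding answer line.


E = 69/16, F = -65/12, G = 167/18 at the point
E_p = 2, E_q = -25/2, F_p = -79/12, F_q = 41/6, G_p = 361/18, G_q = 17/9
EG - F^2 = 3073/288;  g^inv = (288/3073) * [[167/18, 65/12], [65/12, 69/16]]
first-kind symbols [ij,l] = (1/2)(d_i g_jl + d_j g_il - d_l g_ij): [pp,p] = E_p/2 = 1, [pp,q] = F_p - E_q/2 = -1/3, [pq,p] = E_q/2 = -25/4, [pq,q] = G_p/2 = 361/36, [qq,p] = F_q - G_p/2 = -115/36, [qq,q] = G_q/2 = 17/18
Gamma^p_ij = (G*[ij,p] - F*[ij,q])/(EG - F^2), Gamma^q_ij = (E*[ij,q] - F*[ij,p])/(EG - F^2)
Gamma_ppp = 2152/3073, Gamma_ppq = -3170/9219, Gamma_pqq = -9080/3951, Gamma_qpp = 1146/3073, Gamma_qpq = 5409/6146, Gamma_qqq = -1633/1317
d^2p/dtau^2 = -(Gamma_ppp*(3/2)^2 + 2*Gamma_ppq*(3/2)*(-2) + Gamma_pqq*(-2)^2) = 153602/27657
d^2q/dtau^2 = -(Gamma_qpp*(3/2)^2 + 2*Gamma_qpq*(3/2)*(-2) + Gamma_qqq*(-2)^2) = 173339/18438

Answer: Gamma_ppp = 2152/3073, Gamma_ppq = -3170/9219, Gamma_pqq = -9080/3951, Gamma_qpp = 1146/3073, Gamma_qpq = 5409/6146, Gamma_qqq = -1633/1317; accelerations (d^2p/dtau^2, d^2q/dtau^2) = (153602/27657, 173339/18438)


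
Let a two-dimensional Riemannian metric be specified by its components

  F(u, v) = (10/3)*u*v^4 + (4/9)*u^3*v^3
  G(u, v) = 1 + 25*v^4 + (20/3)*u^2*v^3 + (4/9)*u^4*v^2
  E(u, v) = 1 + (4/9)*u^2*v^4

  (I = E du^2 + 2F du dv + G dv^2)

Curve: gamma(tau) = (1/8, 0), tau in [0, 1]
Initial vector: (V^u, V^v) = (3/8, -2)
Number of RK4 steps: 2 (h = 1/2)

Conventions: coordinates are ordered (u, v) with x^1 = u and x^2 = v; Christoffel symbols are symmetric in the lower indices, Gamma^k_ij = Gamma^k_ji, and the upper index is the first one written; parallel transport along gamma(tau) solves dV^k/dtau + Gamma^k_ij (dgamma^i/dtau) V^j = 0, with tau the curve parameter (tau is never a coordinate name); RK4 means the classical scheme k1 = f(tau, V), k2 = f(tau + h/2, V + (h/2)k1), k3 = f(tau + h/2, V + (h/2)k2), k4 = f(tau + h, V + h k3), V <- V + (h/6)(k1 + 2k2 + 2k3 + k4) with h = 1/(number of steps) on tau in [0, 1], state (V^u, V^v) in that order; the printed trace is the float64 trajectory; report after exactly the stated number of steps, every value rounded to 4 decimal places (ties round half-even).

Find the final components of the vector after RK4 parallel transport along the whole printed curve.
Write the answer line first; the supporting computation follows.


Answer: V^u = 0.3750, V^v = -2.0000

gamma'(tau) = (0, 0); f(tau, V)^k = -Gamma^k_ij(gamma(tau)) gamma'^i(tau) V^j; h = 1/2; intermediate values shown to 6 dp
curve data and Christoffel symbols at the stage parameters:
  tau = 0.000000: gamma = (0.125000, 0.000000), gamma' = (0.000000, 0.000000); Gamma_uuu = 0.000000, Gamma_uuv = 0.000000, Gamma_uvv = 0.000000, Gamma_vuu = 0.000000, Gamma_vuv = 0.000000, Gamma_vvv = 0.000000
  tau = 0.250000: gamma = (0.125000, 0.000000), gamma' = (0.000000, 0.000000); Gamma_uuu = 0.000000, Gamma_uuv = 0.000000, Gamma_uvv = 0.000000, Gamma_vuu = 0.000000, Gamma_vuv = 0.000000, Gamma_vvv = 0.000000
  tau = 0.500000: gamma = (0.125000, 0.000000), gamma' = (0.000000, 0.000000); Gamma_uuu = 0.000000, Gamma_uuv = 0.000000, Gamma_uvv = 0.000000, Gamma_vuu = 0.000000, Gamma_vuv = 0.000000, Gamma_vvv = 0.000000
  tau = 0.750000: gamma = (0.125000, 0.000000), gamma' = (0.000000, 0.000000); Gamma_uuu = 0.000000, Gamma_uuv = 0.000000, Gamma_uvv = 0.000000, Gamma_vuu = 0.000000, Gamma_vuv = 0.000000, Gamma_vvv = 0.000000
  tau = 1.000000: gamma = (0.125000, 0.000000), gamma' = (0.000000, 0.000000); Gamma_uuu = 0.000000, Gamma_uuv = 0.000000, Gamma_uvv = 0.000000, Gamma_vuu = 0.000000, Gamma_vuv = 0.000000, Gamma_vvv = 0.000000
step 0: V^u = 0.3750, V^v = -2.0000
step 1: k1 = (0.000000, 0.000000), k2 = (0.000000, 0.000000), k3 = (0.000000, 0.000000), k4 = (0.000000, 0.000000); V <- V + (h/6)(k1 + 2k2 + 2k3 + k4): V^u = 0.3750, V^v = -2.0000
step 2: k1 = (0.000000, 0.000000), k2 = (0.000000, 0.000000), k3 = (0.000000, 0.000000), k4 = (0.000000, 0.000000); V <- V + (h/6)(k1 + 2k2 + 2k3 + k4): V^u = 0.3750, V^v = -2.0000


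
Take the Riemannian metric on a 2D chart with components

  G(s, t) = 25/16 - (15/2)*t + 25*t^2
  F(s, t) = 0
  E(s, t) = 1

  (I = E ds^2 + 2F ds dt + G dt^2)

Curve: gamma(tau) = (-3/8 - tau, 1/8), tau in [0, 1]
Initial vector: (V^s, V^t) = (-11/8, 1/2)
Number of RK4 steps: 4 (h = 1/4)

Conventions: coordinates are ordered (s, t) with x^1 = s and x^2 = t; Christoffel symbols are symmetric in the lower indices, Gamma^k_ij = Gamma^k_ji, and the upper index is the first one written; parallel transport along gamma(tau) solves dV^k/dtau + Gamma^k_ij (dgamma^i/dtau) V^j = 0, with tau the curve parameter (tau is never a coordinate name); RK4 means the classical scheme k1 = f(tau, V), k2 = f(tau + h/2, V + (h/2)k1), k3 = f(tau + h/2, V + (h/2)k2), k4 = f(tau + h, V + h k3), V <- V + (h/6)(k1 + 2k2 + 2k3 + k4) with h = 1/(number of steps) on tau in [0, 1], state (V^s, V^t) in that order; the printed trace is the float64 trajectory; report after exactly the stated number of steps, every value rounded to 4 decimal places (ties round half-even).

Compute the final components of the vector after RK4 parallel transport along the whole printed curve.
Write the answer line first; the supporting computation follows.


Answer: V^s = -1.3750, V^t = 0.5000

gamma'(tau) = (-1, 0); f(tau, V)^k = -Gamma^k_ij(gamma(tau)) gamma'^i(tau) V^j; h = 1/4; intermediate values shown to 6 dp
curve data and Christoffel symbols at the stage parameters:
  tau = 0.000000: gamma = (-0.375000, 0.125000), gamma' = (-1.000000, 0.000000); Gamma_sss = 0.000000, Gamma_sst = 0.000000, Gamma_stt = 0.000000, Gamma_tss = 0.000000, Gamma_tst = 0.000000, Gamma_ttt = -0.615385
  tau = 0.125000: gamma = (-0.500000, 0.125000), gamma' = (-1.000000, 0.000000); Gamma_sss = 0.000000, Gamma_sst = 0.000000, Gamma_stt = 0.000000, Gamma_tss = 0.000000, Gamma_tst = 0.000000, Gamma_ttt = -0.615385
  tau = 0.250000: gamma = (-0.625000, 0.125000), gamma' = (-1.000000, 0.000000); Gamma_sss = 0.000000, Gamma_sst = 0.000000, Gamma_stt = 0.000000, Gamma_tss = 0.000000, Gamma_tst = 0.000000, Gamma_ttt = -0.615385
  tau = 0.375000: gamma = (-0.750000, 0.125000), gamma' = (-1.000000, 0.000000); Gamma_sss = 0.000000, Gamma_sst = 0.000000, Gamma_stt = 0.000000, Gamma_tss = 0.000000, Gamma_tst = 0.000000, Gamma_ttt = -0.615385
  tau = 0.500000: gamma = (-0.875000, 0.125000), gamma' = (-1.000000, 0.000000); Gamma_sss = 0.000000, Gamma_sst = 0.000000, Gamma_stt = 0.000000, Gamma_tss = 0.000000, Gamma_tst = 0.000000, Gamma_ttt = -0.615385
  tau = 0.625000: gamma = (-1.000000, 0.125000), gamma' = (-1.000000, 0.000000); Gamma_sss = 0.000000, Gamma_sst = 0.000000, Gamma_stt = 0.000000, Gamma_tss = 0.000000, Gamma_tst = 0.000000, Gamma_ttt = -0.615385
  tau = 0.750000: gamma = (-1.125000, 0.125000), gamma' = (-1.000000, 0.000000); Gamma_sss = 0.000000, Gamma_sst = 0.000000, Gamma_stt = 0.000000, Gamma_tss = 0.000000, Gamma_tst = 0.000000, Gamma_ttt = -0.615385
  tau = 0.875000: gamma = (-1.250000, 0.125000), gamma' = (-1.000000, 0.000000); Gamma_sss = 0.000000, Gamma_sst = 0.000000, Gamma_stt = 0.000000, Gamma_tss = 0.000000, Gamma_tst = 0.000000, Gamma_ttt = -0.615385
  tau = 1.000000: gamma = (-1.375000, 0.125000), gamma' = (-1.000000, 0.000000); Gamma_sss = 0.000000, Gamma_sst = 0.000000, Gamma_stt = 0.000000, Gamma_tss = 0.000000, Gamma_tst = 0.000000, Gamma_ttt = -0.615385
step 0: V^s = -1.3750, V^t = 0.5000
step 1: k1 = (0.000000, 0.000000), k2 = (0.000000, 0.000000), k3 = (0.000000, 0.000000), k4 = (0.000000, 0.000000); V <- V + (h/6)(k1 + 2k2 + 2k3 + k4): V^s = -1.3750, V^t = 0.5000
step 2: k1 = (0.000000, 0.000000), k2 = (0.000000, 0.000000), k3 = (0.000000, 0.000000), k4 = (0.000000, 0.000000); V <- V + (h/6)(k1 + 2k2 + 2k3 + k4): V^s = -1.3750, V^t = 0.5000
step 3: k1 = (0.000000, 0.000000), k2 = (0.000000, 0.000000), k3 = (0.000000, 0.000000), k4 = (0.000000, 0.000000); V <- V + (h/6)(k1 + 2k2 + 2k3 + k4): V^s = -1.3750, V^t = 0.5000
step 4: k1 = (0.000000, 0.000000), k2 = (0.000000, 0.000000), k3 = (0.000000, 0.000000), k4 = (0.000000, 0.000000); V <- V + (h/6)(k1 + 2k2 + 2k3 + k4): V^s = -1.3750, V^t = 0.5000


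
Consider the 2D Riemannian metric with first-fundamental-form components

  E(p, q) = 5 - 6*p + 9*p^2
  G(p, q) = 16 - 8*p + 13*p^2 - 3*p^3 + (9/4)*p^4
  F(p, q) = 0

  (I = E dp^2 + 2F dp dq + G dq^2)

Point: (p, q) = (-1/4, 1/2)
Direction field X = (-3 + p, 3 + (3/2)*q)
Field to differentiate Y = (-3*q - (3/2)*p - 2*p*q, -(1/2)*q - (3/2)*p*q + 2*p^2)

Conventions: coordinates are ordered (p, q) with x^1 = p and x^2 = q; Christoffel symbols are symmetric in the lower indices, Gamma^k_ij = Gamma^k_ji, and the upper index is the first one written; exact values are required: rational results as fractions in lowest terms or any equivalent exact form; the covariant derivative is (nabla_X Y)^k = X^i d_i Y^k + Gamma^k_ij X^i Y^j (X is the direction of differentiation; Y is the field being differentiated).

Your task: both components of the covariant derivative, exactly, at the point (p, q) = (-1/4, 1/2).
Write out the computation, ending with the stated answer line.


E = 113/16, F = 0, G = 19321/1024 at the point
E_p = -21/2, E_q = 0, F_p = 0, F_q = 0, G_p = -973/64, G_q = 0
EG - F^2 = 2183273/16384;  g^inv = (16384/2183273) * [[19321/1024, 0], [0, 113/16]]
first-kind symbols [ij,l] = (1/2)(d_i g_jl + d_j g_il - d_l g_ij): [pp,p] = E_p/2 = -21/4, [pp,q] = F_p - E_q/2 = 0, [pq,p] = E_q/2 = 0, [pq,q] = G_p/2 = -973/128, [qq,p] = F_q - G_p/2 = 973/128, [qq,q] = G_q/2 = 0
Gamma^p_ij = (G*[ij,p] - F*[ij,q])/(EG - F^2), Gamma^q_ij = (E*[ij,q] - F*[ij,p])/(EG - F^2)
Gamma_ppp = -84/113, Gamma_ppq = 0, Gamma_pqq = 973/904, Gamma_qpp = 0, Gamma_qpq = -56/139, Gamma_qqq = 0
X = (-13/4, 15/4), Y = (-7/8, 1/16) at the point

Answer: (nabla_X Y)^p = -180029/57856, (nabla_X Y)^q = 29457/4448


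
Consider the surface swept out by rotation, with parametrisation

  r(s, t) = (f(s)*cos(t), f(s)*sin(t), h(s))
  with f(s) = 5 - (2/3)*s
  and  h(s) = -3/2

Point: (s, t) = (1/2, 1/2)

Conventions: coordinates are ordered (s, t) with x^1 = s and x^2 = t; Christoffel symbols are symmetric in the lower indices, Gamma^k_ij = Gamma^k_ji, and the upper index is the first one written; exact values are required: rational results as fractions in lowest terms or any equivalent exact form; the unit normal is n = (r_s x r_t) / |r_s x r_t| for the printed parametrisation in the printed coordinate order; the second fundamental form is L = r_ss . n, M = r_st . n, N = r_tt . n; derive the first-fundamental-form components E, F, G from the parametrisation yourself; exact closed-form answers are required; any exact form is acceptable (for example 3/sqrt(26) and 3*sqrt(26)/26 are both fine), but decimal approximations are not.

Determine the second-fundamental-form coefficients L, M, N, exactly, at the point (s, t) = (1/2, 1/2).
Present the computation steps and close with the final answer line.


f = 14/3, f' = -2/3, f'' = 0, h' = 0, h'' = 0
E = 4/9, F = 0, G = 196/9; answer radicand W^2 = 4/9
unnormalised second-form numerators: l = 0, m = 0, n = 0; L = l/sqrt(4/9), and similarly M = m/sqrt(W^2), N = n/sqrt(W^2)

Answer: L = 0, M = 0, N = 0


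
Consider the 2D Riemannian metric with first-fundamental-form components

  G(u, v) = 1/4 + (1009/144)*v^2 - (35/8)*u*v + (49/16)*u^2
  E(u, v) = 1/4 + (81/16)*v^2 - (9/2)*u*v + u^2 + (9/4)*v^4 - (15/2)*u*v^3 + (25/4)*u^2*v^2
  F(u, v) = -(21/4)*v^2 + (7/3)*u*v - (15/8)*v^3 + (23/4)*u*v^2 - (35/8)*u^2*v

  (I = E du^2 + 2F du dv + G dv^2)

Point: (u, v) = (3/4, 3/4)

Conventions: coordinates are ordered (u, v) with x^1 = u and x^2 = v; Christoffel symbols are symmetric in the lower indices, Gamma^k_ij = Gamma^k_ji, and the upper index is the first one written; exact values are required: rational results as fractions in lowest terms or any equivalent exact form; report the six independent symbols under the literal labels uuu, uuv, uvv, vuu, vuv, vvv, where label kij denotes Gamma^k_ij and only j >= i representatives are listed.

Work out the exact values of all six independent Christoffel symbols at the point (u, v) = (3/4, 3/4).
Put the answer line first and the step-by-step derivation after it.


Answer: Gamma_uuu = -49065/25601, Gamma_uuv = 127314/25601, Gamma_uvv = -226268/25601, Gamma_vuu = -39920/25601, Gamma_vuv = 73131/25601, Gamma_vvv = -283580/76803

E = 185/128, F = -237/128, G = 221/64 at the point
E_u = 15/64, E_v = 243/64, F_u = 1/16, F_v = -169/32, G_u = 21/16, G_v = 347/48
EG - F^2 = 25601/16384;  g^inv = (16384/25601) * [[221/64, 237/128], [237/128, 185/128]]
first-kind symbols [ij,l] = (1/2)(d_i g_jl + d_j g_il - d_l g_ij): [uu,u] = E_u/2 = 15/128, [uu,v] = F_u - E_v/2 = -235/128, [uv,u] = E_v/2 = 243/128, [uv,v] = G_u/2 = 21/32, [vv,u] = F_v - G_u/2 = -95/16, [vv,v] = G_v/2 = 347/96
Gamma^u_ij = (G*[ij,u] - F*[ij,v])/(EG - F^2), Gamma^v_ij = (E*[ij,v] - F*[ij,u])/(EG - F^2)


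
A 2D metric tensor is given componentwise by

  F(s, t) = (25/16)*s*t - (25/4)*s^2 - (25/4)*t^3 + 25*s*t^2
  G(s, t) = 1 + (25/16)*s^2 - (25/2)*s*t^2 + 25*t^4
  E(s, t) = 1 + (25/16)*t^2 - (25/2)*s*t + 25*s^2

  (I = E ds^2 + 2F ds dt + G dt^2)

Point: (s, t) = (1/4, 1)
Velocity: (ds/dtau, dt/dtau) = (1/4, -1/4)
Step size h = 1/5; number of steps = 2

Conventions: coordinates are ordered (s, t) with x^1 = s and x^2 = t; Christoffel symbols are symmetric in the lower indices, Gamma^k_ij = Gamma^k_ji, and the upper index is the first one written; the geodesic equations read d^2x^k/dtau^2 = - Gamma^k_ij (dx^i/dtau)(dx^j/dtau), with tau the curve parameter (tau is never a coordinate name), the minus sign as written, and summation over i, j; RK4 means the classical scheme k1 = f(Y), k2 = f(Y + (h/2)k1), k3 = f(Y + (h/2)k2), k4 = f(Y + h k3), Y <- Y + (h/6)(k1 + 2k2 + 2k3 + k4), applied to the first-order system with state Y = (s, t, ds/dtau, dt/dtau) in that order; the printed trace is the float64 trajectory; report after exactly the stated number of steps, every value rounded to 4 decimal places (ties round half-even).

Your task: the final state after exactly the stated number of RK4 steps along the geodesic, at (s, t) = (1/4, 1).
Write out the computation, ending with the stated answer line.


f(Y) = (ds/dtau, dt/dtau, -Gamma^s_ij Y'^i Y'^j, -Gamma^t_ij Y'^i Y'^j) with the Gammas evaluated at the stage position; h = 0.200000; intermediate values shown to 6 dp
step 0: s = 0.2500, t = 1.0000, ds/dtau = 0.2500, dt/dtau = -0.2500
step 1:
  k1: at (s, t) = (0.250000, 1.000000), (ds/dtau, dt/dtau) = (0.250000, -0.250000); Gamma_sss = 0.000000, Gamma_sst = 0.000000, Gamma_stt = 0.000000, Gamma_tss = 1.020235, Gamma_tst = -0.255059, Gamma_ttt = 2.040469; k1 = (0.250000, -0.250000, 0.000000, -0.223176)
  k2: at (s, t) = (0.275000, 0.975000), (ds/dtau, dt/dtau) = (0.250000, -0.272318); Gamma_sss = 0.038171, Gamma_sst = -0.009543, Gamma_stt = 0.074434, Gamma_tss = 1.077191, Gamma_tst = -0.269298, Gamma_ttt = 2.100523; k2 = (0.250000, -0.272318, -0.009205, -0.259760)
  k3: at (s, t) = (0.275000, 0.972768), (ds/dtau, dt/dtau) = (0.249080, -0.275976); Gamma_sss = 0.039217, Gamma_sst = -0.009804, Gamma_stt = 0.076299, Gamma_tss = 1.081942, Gamma_tst = -0.270486, Gamma_ttt = 2.104958; k3 = (0.249080, -0.275976, -0.009592, -0.264630)
  k4: at (s, t) = (0.299816, 0.944805), (ds/dtau, dt/dtau) = (0.248082, -0.302926); Gamma_sss = 0.089261, Gamma_sst = -0.022315, Gamma_stt = 0.168668, Gamma_tss = 1.147356, Gamma_tst = -0.286839, Gamma_ttt = 2.168056; k4 = (0.248082, -0.302926, -0.024325, -0.312675)
  Y <- Y + (h/6)(k1 + 2k2 + 2k3 + k4): s = 0.2999, t = 0.9450, ds/dtau = 0.2479, dt/dtau = -0.3028
step 2:
  k1: at (s, t) = (0.299875, 0.945016), (ds/dtau, dt/dtau) = (0.247936, -0.302821); Gamma_sss = 0.089190, Gamma_sst = -0.022298, Gamma_stt = 0.168572, Gamma_tss = 1.146882, Gamma_tst = -0.286721, Gamma_ttt = 2.167644; k1 = (0.247936, -0.302821, -0.024289, -0.312330)
  k2: at (s, t) = (0.324668, 0.914734), (ds/dtau, dt/dtau) = (0.245507, -0.334054); Gamma_sss = 0.154789, Gamma_sst = -0.038697, Gamma_stt = 0.283181, Gamma_tss = 1.218465, Gamma_tst = -0.304616, Gamma_ttt = 2.229142; k2 = (0.245507, -0.334054, -0.047278, -0.372161)
  k3: at (s, t) = (0.324425, 0.911611), (ds/dtau, dt/dtau) = (0.243208, -0.340037); Gamma_sss = 0.157792, Gamma_sst = -0.039448, Gamma_stt = 0.287690, Gamma_tss = 1.225956, Gamma_tst = -0.306489, Gamma_ttt = 2.235190; k3 = (0.243208, -0.340037, -0.049122, -0.381653)
  k4: at (s, t) = (0.348516, 0.877009), (ds/dtau, dt/dtau) = (0.238112, -0.379152); Gamma_sss = 0.247702, Gamma_sst = -0.061925, Gamma_stt = 0.434473, Gamma_tss = 1.306908, Gamma_tst = -0.326727, Gamma_ttt = 2.292340; k4 = (0.238112, -0.379152, -0.087683, -0.462630)
  Y <- Y + (h/6)(k1 + 2k2 + 2k3 + k4): s = 0.3487, t = 0.8773, ds/dtau = 0.2378, dt/dtau = -0.3789

Answer: s = 0.3487, t = 0.8773, ds/dtau = 0.2378, dt/dtau = -0.3789


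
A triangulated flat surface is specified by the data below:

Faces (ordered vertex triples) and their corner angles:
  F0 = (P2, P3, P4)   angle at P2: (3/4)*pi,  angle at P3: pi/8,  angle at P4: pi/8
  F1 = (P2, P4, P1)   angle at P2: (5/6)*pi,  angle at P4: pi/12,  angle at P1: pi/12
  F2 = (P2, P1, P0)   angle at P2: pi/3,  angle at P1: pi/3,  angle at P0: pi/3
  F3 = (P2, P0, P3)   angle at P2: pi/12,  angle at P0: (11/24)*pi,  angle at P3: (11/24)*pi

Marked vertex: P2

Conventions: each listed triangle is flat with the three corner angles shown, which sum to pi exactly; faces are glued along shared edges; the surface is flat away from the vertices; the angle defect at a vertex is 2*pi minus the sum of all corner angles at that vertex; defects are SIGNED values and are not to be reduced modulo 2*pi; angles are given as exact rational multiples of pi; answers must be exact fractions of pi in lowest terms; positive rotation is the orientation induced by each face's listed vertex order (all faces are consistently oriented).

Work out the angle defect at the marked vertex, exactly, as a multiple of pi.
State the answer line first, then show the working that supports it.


Answer: defect(P2) = 0

Sum of corner angles at P2: 2*pi
defect = 2*pi - 2*pi


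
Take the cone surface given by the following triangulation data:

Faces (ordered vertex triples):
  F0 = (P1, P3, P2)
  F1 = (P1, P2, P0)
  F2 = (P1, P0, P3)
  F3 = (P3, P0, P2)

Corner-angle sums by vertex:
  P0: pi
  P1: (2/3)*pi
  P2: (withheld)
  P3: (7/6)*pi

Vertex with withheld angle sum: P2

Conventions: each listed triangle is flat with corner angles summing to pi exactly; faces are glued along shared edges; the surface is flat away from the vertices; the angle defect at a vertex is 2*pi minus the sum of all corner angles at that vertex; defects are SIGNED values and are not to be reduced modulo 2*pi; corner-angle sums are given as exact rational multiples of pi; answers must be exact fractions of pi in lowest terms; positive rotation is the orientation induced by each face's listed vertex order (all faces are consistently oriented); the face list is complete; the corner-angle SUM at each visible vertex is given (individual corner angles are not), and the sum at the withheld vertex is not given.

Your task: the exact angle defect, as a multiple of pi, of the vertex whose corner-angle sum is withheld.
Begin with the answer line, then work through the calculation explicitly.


Answer: defect(P2) = (5/6)*pi

V = 4, E = 6, F = 4; chi = V - E + F = 2
Gauss-Bonnet: total defect = 2*pi*chi = 4*pi; visible defects sum to (19/6)*pi


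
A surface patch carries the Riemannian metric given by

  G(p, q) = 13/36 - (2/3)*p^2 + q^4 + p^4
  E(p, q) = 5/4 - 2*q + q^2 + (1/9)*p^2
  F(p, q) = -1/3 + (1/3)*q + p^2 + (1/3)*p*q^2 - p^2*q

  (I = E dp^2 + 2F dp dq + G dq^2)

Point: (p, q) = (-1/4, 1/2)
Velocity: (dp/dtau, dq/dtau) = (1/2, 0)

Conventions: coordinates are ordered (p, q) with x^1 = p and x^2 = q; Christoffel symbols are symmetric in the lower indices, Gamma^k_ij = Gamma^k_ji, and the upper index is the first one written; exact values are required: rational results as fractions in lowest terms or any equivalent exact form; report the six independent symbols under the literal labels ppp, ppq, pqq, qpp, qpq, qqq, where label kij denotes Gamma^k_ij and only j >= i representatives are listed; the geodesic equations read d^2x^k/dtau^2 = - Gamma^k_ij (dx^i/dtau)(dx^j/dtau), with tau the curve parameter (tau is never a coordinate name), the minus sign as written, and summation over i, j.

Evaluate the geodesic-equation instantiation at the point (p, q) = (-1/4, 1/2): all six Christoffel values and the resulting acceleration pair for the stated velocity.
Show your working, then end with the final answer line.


E = 73/144, F = -5/32, G = 889/2304 at the point
E_p = -1/18, E_q = -1, F_p = -1/6, F_q = 3/16, G_p = 13/48, G_q = 1/2
EG - F^2 = 56797/331776;  g^inv = (331776/56797) * [[889/2304, 5/32], [5/32, 73/144]]
first-kind symbols [ij,l] = (1/2)(d_i g_jl + d_j g_il - d_l g_ij): [pp,p] = E_p/2 = -1/36, [pp,q] = F_p - E_q/2 = 1/3, [pq,p] = E_q/2 = -1/2, [pq,q] = G_p/2 = 13/96, [qq,p] = F_q - G_p/2 = 5/96, [qq,q] = G_q/2 = 1/4
Gamma^p_ij = (G*[ij,p] - F*[ij,q])/(EG - F^2), Gamma^q_ij = (E*[ij,q] - F*[ij,p])/(EG - F^2)
Gamma_ppp = 13724/56797, Gamma_ppq = -56988/56797, Gamma_pqq = 39255/113594, Gamma_qpp = 54624/56797, Gamma_qpq = -3144/56797, Gamma_qqq = 44748/56797
d^2p/dtau^2 = -(Gamma_ppp*(1/2)^2 + 2*Gamma_ppq*(1/2)*(0) + Gamma_pqq*(0)^2) = -3431/56797
d^2q/dtau^2 = -(Gamma_qpp*(1/2)^2 + 2*Gamma_qpq*(1/2)*(0) + Gamma_qqq*(0)^2) = -13656/56797

Answer: Gamma_ppp = 13724/56797, Gamma_ppq = -56988/56797, Gamma_pqq = 39255/113594, Gamma_qpp = 54624/56797, Gamma_qpq = -3144/56797, Gamma_qqq = 44748/56797; accelerations (d^2p/dtau^2, d^2q/dtau^2) = (-3431/56797, -13656/56797)


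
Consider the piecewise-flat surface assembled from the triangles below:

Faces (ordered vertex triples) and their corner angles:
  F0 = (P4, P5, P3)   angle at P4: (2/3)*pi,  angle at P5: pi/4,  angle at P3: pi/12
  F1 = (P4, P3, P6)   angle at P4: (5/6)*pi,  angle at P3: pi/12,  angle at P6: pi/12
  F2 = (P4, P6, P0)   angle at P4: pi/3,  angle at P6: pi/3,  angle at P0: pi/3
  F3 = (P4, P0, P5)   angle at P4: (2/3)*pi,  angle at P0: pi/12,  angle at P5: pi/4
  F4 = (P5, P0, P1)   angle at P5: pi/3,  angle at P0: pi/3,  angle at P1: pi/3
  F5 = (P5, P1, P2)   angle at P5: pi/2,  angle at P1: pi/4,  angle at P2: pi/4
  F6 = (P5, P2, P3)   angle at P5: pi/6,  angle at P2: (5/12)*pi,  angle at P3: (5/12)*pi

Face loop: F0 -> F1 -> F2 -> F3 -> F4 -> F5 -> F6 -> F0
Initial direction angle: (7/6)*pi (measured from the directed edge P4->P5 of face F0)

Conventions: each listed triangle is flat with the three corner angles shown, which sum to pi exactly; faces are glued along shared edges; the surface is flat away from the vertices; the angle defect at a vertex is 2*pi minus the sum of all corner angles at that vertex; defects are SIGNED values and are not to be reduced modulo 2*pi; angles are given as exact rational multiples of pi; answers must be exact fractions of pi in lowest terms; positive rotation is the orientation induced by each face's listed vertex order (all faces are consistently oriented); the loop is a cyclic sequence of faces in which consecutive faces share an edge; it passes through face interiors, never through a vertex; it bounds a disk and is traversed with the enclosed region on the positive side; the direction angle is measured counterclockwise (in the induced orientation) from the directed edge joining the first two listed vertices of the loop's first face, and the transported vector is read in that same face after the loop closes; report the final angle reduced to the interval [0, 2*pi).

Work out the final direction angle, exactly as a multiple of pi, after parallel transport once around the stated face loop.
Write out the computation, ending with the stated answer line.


enclosed vertex P4: corner angles sum to (5/2)*pi, defect = 2*pi - (5/2)*pi = -pi/2
enclosed vertex P5: corner angles sum to (3/2)*pi, defect = 2*pi - (3/2)*pi = pi/2
transport around the loop rotates by the sum of enclosed defects; add to the initial angle mod 2*pi
final angle = (7/6)*pi + 0 = (7/6)*pi (mod 2*pi)

Answer: final direction angle = (7/6)*pi


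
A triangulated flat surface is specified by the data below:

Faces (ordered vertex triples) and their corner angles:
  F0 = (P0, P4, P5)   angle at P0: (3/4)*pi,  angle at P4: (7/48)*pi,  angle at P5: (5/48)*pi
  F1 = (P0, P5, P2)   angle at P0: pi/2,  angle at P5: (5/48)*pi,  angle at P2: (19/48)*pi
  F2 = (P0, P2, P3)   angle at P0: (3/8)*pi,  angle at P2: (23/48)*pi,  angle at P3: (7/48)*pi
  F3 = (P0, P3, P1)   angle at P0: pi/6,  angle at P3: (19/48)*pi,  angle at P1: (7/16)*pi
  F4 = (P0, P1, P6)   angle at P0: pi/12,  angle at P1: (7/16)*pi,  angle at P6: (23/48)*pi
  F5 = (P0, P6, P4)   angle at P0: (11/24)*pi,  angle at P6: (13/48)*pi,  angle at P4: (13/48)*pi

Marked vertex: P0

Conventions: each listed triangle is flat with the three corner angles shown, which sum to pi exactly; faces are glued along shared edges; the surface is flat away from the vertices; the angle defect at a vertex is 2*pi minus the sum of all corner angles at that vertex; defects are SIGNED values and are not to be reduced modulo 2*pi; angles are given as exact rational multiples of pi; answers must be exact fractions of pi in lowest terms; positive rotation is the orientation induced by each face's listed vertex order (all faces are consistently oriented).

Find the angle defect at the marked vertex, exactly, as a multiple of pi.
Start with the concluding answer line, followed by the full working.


Answer: defect(P0) = -pi/3

Sum of corner angles at P0: (7/3)*pi
defect = 2*pi - (7/3)*pi


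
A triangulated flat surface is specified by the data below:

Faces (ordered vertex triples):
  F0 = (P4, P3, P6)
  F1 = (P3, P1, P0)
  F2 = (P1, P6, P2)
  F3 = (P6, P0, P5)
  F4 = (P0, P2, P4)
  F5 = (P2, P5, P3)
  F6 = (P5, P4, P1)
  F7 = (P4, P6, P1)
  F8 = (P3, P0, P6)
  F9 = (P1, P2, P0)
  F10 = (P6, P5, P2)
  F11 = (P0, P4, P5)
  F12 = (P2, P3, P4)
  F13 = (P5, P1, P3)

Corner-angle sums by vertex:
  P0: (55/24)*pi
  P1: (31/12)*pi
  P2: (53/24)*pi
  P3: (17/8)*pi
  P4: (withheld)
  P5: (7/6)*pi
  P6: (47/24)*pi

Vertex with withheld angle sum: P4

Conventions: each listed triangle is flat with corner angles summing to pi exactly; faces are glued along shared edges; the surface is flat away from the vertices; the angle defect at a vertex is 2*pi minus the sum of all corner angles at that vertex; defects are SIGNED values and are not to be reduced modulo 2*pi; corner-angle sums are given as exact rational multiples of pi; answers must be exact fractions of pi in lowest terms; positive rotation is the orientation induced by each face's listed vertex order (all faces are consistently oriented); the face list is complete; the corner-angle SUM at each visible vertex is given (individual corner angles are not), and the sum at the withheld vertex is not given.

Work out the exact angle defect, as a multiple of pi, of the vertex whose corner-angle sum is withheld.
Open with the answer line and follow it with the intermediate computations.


Answer: defect(P4) = pi/3

V = 7, E = 21, F = 14; chi = V - E + F = 0
Gauss-Bonnet: total defect = 2*pi*chi = 0; visible defects sum to -pi/3


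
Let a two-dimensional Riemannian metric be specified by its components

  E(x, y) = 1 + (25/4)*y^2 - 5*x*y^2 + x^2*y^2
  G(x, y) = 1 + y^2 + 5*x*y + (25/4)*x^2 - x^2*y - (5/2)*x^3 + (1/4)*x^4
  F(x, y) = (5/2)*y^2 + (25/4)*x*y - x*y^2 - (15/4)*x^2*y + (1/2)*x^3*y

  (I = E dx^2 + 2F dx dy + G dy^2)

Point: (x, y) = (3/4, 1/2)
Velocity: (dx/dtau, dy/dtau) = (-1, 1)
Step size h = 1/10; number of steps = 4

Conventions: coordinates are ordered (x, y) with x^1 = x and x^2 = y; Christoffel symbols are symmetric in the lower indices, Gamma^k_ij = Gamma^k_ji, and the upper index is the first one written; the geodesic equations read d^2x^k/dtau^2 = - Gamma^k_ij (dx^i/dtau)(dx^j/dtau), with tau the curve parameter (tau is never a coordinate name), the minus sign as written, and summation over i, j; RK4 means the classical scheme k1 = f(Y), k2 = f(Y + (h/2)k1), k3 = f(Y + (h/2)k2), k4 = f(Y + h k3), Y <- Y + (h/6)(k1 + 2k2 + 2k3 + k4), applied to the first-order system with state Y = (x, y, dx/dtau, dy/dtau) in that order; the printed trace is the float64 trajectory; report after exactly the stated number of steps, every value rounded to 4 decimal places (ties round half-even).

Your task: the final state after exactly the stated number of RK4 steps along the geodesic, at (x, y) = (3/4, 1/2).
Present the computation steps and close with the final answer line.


f(Y) = (dx/dtau, dy/dtau, -Gamma^x_ij Y'^i Y'^j, -Gamma^y_ij Y'^i Y'^j) with the Gammas evaluated at the stage position; h = 0.100000; intermediate values shown to 6 dp
step 0: x = 0.7500, y = 0.5000, dx/dtau = -1.0000, dy/dtau = 1.0000
step 1:
  k1: at (x, y) = (0.750000, 0.500000), (dx/dtau, dy/dtau) = (-1.000000, 1.000000); Gamma_xxx = -0.071145, Gamma_xxy = 0.249007, Gamma_xyy = 0.142290, Gamma_yxx = -0.170240, Gamma_yxy = 0.595839, Gamma_yyy = 0.340480; k1 = (-1.000000, 1.000000, 0.426870, 1.021439)
  k2: at (x, y) = (0.700000, 0.550000), (dx/dtau, dy/dtau) = (-0.978657, 1.051072); Gamma_xxx = -0.087778, Gamma_xxy = 0.287275, Gamma_xyy = 0.159597, Gamma_yxx = -0.182207, Gamma_yxy = 0.596312, Gamma_yyy = 0.331285; k2 = (-0.978657, 1.051072, 0.498759, 1.035304)
  k3: at (x, y) = (0.701067, 0.552554), (dx/dtau, dy/dtau) = (-0.975062, 1.051765); Gamma_xxx = -0.088168, Gamma_xxy = 0.287047, Gamma_xyy = 0.159565, Gamma_yxx = -0.182675, Gamma_yxy = 0.594729, Gamma_yyy = 0.330601; k3 = (-0.975062, 1.051765, 0.496067, 1.027796)
  k4: at (x, y) = (0.652494, 0.605177), (dx/dtau, dy/dtau) = (-0.950393, 1.102780); Gamma_xxx = -0.106643, Gamma_xxy = 0.325565, Gamma_xyy = 0.176219, Gamma_yxx = -0.193009, Gamma_yxy = 0.589224, Gamma_yyy = 0.318930; k4 = (-0.950393, 1.102780, 0.564454, 1.021579)
  Y <- Y + (h/6)(k1 + 2k2 + 2k3 + k4): x = 0.6524, y = 0.6051, dx/dtau = -0.9503, dy/dtau = 1.1028
step 2:
  k1: at (x, y) = (0.652369, 0.605141), (dx/dtau, dy/dtau) = (-0.950317, 1.102820); Gamma_xxx = -0.106656, Gamma_xxy = 0.325644, Gamma_xyy = 0.176249, Gamma_yxx = -0.193004, Gamma_yxy = 0.589285, Gamma_yyy = 0.318941; k1 = (-0.950317, 1.102820, 0.564532, 1.021577)
  k2: at (x, y) = (0.604854, 0.660282), (dx/dtau, dy/dtau) = (-0.922090, 1.153899); Gamma_xxx = -0.126647, Gamma_xxy = 0.363502, Gamma_xyy = 0.191807, Gamma_yxx = -0.201356, Gamma_yxy = 0.577933, Gamma_yyy = 0.304954; k2 = (-0.922090, 1.153899, 0.625826, 0.995001)
  k3: at (x, y) = (0.606265, 0.662836), (dx/dtau, dy/dtau) = (-0.919026, 1.152570); Gamma_xxx = -0.126938, Gamma_xxy = 0.362663, Gamma_xyy = 0.191507, Gamma_yxx = -0.201719, Gamma_yxy = 0.576315, Gamma_yyy = 0.304327; k3 = (-0.919026, 1.152570, 0.621107, 0.987014)
  k4: at (x, y) = (0.560467, 0.720398), (dx/dtau, dy/dtau) = (-0.888206, 1.201522); Gamma_xxx = -0.147774, Gamma_xxy = 0.397852, Gamma_xyy = 0.205128, Gamma_yxx = -0.207769, Gamma_yxy = 0.559377, Gamma_yyy = 0.288408; k4 = (-0.888206, 1.201522, 0.669621, 0.941483)
  Y <- Y + (h/6)(k1 + 2k2 + 2k3 + k4): x = 0.5604, y = 0.7204, dx/dtau = -0.8882, dy/dtau = 1.2016
step 3:
  k1: at (x, y) = (0.560357, 0.720429), (dx/dtau, dy/dtau) = (-0.888183, 1.201605); Gamma_xxx = -0.147802, Gamma_xxy = 0.397933, Gamma_xyy = 0.205158, Gamma_yxx = -0.207768, Gamma_yxy = 0.559384, Gamma_yyy = 0.288395; k1 = (-0.888183, 1.201605, 0.669763, 0.941501)
  k2: at (x, y) = (0.515948, 0.780509), (dx/dtau, dy/dtau) = (-0.854695, 1.248680); Gamma_xxx = -0.169019, Gamma_xxy = 0.429646, Gamma_xyy = 0.216550, Gamma_yxx = -0.211444, Gamma_yxy = 0.537491, Gamma_yyy = 0.270906; k2 = (-0.854695, 1.248680, 0.702895, 0.879329)
  k3: at (x, y) = (0.517622, 0.782863), (dx/dtau, dy/dtau) = (-0.853039, 1.245572); Gamma_xxx = -0.169129, Gamma_xxy = 0.428272, Gamma_xyy = 0.216039, Gamma_yxx = -0.211743, Gamma_yxy = 0.536179, Gamma_yyy = 0.270472; k3 = (-0.853039, 1.245572, 0.697992, 0.873857)
  k4: at (x, y) = (0.475053, 0.844986), (dx/dtau, dy/dtau) = (-0.818384, 1.288991); Gamma_xxx = -0.189908, Gamma_xxy = 0.455099, Gamma_xyy = 0.224746, Gamma_yxx = -0.213074, Gamma_yxy = 0.510616, Gamma_yyy = 0.252163; k4 = (-0.818384, 1.288991, 0.713935, 0.801027)
  Y <- Y + (h/6)(k1 + 2k2 + 2k3 + k4): x = 0.4750, y = 0.8451, dx/dtau = -0.8184, dy/dtau = 1.2891
step 4:
  k1: at (x, y) = (0.474990, 0.845081), (dx/dtau, dy/dtau) = (-0.818426, 1.289087); Gamma_xxx = -0.189938, Gamma_xxy = 0.455137, Gamma_xyy = 0.224758, Gamma_yxx = -0.213074, Gamma_yxy = 0.510576, Gamma_yyy = 0.252135; k1 = (-0.818426, 1.289087, 0.714092, 0.801075)
  k2: at (x, y) = (0.434068, 0.909535), (dx/dtau, dy/dtau) = (-0.782721, 1.329141); Gamma_xxx = -0.209888, Gamma_xxy = 0.476743, Gamma_xyy = 0.230764, Gamma_yxx = -0.212285, Gamma_yxy = 0.482188, Gamma_yyy = 0.233400; k2 = (-0.782721, 1.329141, 0.712872, 0.721014)
  k3: at (x, y) = (0.435854, 0.911538), (dx/dtau, dy/dtau) = (-0.782782, 1.325138); Gamma_xxx = -0.209830, Gamma_xxy = 0.475153, Gamma_xyy = 0.230193, Gamma_yxx = -0.212578, Gamma_yxy = 0.481375, Gamma_yyy = 0.233208; k3 = (-0.782782, 1.325138, 0.710101, 0.719401)
  k4: at (x, y) = (0.396711, 0.977594), (dx/dtau, dy/dtau) = (-0.747415, 1.361027); Gamma_xxx = -0.228355, Gamma_xxy = 0.491305, Gamma_xyy = 0.233589, Gamma_yxx = -0.209977, Gamma_yxy = 0.451765, Gamma_yyy = 0.214790; k4 = (-0.747415, 1.361027, 0.694429, 0.638542)
  Y <- Y + (h/6)(k1 + 2k2 + 2k3 + k4): x = 0.3967, y = 0.9777, dx/dtau = -0.7475, dy/dtau = 1.3611

Answer: x = 0.3967, y = 0.9777, dx/dtau = -0.7475, dy/dtau = 1.3611


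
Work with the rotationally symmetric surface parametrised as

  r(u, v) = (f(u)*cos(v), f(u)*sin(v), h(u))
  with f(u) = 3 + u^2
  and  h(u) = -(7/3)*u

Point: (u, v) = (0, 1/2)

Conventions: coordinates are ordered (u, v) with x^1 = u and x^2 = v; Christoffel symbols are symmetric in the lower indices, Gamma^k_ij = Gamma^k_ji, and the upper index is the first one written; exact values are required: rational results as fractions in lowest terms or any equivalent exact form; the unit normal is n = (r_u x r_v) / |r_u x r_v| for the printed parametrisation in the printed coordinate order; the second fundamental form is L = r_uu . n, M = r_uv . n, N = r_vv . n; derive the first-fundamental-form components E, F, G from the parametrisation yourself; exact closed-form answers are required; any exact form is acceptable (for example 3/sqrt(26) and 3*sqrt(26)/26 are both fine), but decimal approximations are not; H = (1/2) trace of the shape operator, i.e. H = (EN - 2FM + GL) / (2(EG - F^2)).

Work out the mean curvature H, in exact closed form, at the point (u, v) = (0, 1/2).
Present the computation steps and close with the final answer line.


f = 3, f' = 0, f'' = 2, h' = -7/3, h'' = 0
E = 49/9, F = 0, G = 9; answer radicand W^2 = 49/9
unnormalised second-form numerators: l = 14/3, m = 0, n = -7; L = l/sqrt(49/9), and similarly M = m/sqrt(W^2), N = n/sqrt(W^2)
H = (E*n - 2*F*m + G*l) / (2*(EG - F^2)*sqrt(W^2)); E*n - 2*F*m + G*l = 35/9, EG - F^2 = 49, so H = (5/126)/sqrt(49/9)

Answer: H = 5/294


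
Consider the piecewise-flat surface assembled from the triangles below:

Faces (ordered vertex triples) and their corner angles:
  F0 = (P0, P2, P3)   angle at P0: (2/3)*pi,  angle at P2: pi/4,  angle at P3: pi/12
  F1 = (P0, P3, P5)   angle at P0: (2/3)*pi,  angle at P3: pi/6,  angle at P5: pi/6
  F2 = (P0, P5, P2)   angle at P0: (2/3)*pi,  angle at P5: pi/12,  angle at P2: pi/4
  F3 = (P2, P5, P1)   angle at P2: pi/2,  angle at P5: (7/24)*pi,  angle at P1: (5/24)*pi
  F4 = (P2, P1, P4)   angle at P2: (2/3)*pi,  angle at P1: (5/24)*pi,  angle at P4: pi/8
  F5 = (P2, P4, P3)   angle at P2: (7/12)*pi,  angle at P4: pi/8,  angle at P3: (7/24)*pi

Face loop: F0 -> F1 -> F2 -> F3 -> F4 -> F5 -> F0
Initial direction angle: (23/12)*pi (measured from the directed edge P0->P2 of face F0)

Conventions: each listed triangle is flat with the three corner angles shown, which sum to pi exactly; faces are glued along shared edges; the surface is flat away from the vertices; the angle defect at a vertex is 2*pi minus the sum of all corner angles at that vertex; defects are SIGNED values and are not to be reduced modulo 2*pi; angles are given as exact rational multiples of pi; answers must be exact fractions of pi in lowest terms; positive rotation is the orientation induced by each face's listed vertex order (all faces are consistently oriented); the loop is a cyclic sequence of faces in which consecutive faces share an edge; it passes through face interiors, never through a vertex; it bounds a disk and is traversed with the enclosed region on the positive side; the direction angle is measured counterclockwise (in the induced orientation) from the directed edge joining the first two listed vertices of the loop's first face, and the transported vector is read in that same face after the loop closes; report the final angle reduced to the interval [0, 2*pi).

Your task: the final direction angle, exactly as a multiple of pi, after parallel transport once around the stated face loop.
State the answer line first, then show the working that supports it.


Answer: final direction angle = (5/3)*pi

enclosed vertex P0: corner angles sum to 2*pi, defect = 2*pi - 2*pi = 0
enclosed vertex P2: corner angles sum to (9/4)*pi, defect = 2*pi - (9/4)*pi = -pi/4
adding the enclosed defects to the starting angle (mod 2*pi, induced orientation) gives the holonomy
final angle = (23/12)*pi - pi/4 = (5/3)*pi (mod 2*pi)
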